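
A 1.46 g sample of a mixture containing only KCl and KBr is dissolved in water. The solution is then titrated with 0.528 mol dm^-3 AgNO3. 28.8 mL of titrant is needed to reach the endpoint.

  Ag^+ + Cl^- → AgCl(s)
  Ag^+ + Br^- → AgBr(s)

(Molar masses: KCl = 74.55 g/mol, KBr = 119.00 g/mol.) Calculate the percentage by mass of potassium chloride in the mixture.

40.2 %

n(AgNO3) = 0.0288 × 0.528 = 0.0152 mol
Let x = n(KCl), y = n(KBr).
Titrant: 1x + 1y = 0.0152;  mass: 74.55x + 119.00y = 1.46
Solving, x = 7.86 × 10^-3 mol, y = 7.34 × 10^-3 mol
mass of KCl = 7.86 × 10^-3 × 74.55 = 0.586 g
% KCl = 0.586 / 1.46 × 100 = 40.2 %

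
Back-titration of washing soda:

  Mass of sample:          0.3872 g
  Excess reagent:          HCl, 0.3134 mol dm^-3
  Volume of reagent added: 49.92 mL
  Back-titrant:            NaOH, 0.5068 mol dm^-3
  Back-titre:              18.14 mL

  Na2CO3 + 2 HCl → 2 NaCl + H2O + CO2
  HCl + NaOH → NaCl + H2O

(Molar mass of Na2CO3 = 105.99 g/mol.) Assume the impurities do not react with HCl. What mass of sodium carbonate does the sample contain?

n(HCl) added = 0.04992 × 0.3134 = 0.01564 mol
n(NaOH) used in back-titration = 0.01814 × 0.5068 = 9.193 × 10^-3 mol
n(HCl) left over = 9.193 × 10^-3 mol (1:1 ratio)
n(HCl) consumed by analyte = 0.01564 − 9.193 × 10^-3 = 6.452 × 10^-3 mol
From the 1:2 ratio, n(Na2CO3) = 1/2 × 6.452 × 10^-3 = 3.226 × 10^-3 mol
mass of Na2CO3 = 3.226 × 10^-3 × 105.99 = 0.3419 g

0.3419 g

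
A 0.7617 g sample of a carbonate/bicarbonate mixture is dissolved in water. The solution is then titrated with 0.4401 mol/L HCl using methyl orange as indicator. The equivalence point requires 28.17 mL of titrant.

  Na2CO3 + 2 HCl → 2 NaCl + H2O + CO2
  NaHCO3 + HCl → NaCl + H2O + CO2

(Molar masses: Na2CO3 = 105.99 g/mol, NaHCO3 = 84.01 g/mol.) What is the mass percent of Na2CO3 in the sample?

n(HCl) = 0.02817 × 0.4401 = 0.01240 mol
Let x = n(Na2CO3), y = n(NaHCO3).
Titrant: 2x + 1y = 0.01240;  mass: 105.99x + 84.01y = 0.7617
Solving, x = 4.511 × 10^-3 mol, y = 3.375 × 10^-3 mol
mass of Na2CO3 = 4.511 × 10^-3 × 105.99 = 0.4781 g
% Na2CO3 = 0.4781 / 0.7617 × 100 = 62.77 %

62.77 %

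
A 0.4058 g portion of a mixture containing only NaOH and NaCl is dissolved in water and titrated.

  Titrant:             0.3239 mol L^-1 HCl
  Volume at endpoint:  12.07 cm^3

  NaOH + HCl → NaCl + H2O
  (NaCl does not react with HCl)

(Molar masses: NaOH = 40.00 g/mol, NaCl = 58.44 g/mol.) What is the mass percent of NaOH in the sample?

n(HCl) = 0.01207 × 0.3239 = 3.909 × 10^-3 mol
Let x = n(NaOH), y = n(NaCl).
Titrant: 1x = 3.909 × 10^-3;  mass: 40.00x + 58.44y = 0.4058
Solving, x = 3.909 × 10^-3 mol, y = 4.268 × 10^-3 mol
mass of NaOH = 3.909 × 10^-3 × 40.00 = 0.1564 g
% NaOH = 0.1564 / 0.4058 × 100 = 38.54 %

38.54 %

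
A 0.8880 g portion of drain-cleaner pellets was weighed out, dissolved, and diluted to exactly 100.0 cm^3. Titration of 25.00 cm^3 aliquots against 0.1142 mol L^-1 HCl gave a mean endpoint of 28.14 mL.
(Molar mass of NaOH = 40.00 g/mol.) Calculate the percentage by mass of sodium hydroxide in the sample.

57.90 %

NaOH + HCl → NaCl + H2O
n(HCl) per titration = 0.02814 × 0.1142 = 3.214 × 10^-3 mol
n(NaOH) in each aliquot = 3.214 × 10^-3 mol (1:1 ratio)
n(NaOH) in the whole flask = 3.214 × 10^-3 × 100.0/25.00 = 0.01285 mol
mass of NaOH = 0.01285 × 40.00 = 0.5142 g
% NaOH = 0.5142 / 0.8880 × 100 = 57.90 %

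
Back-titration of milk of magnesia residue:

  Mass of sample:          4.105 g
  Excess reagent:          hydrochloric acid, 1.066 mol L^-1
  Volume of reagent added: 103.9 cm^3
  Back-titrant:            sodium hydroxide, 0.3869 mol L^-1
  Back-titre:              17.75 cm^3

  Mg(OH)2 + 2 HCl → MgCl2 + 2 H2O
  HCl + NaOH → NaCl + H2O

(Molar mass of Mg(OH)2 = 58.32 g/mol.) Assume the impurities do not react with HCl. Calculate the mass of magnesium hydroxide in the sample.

3.029 g

n(HCl) added = 0.1039 × 1.066 = 0.1108 mol
n(NaOH) used in back-titration = 0.01775 × 0.3869 = 6.867 × 10^-3 mol
n(HCl) left over = 6.867 × 10^-3 mol (1:1 ratio)
n(HCl) consumed by analyte = 0.1108 − 6.867 × 10^-3 = 0.1039 mol
From the 1:2 ratio, n(Mg(OH)2) = 1/2 × 0.1039 = 0.05194 mol
mass of Mg(OH)2 = 0.05194 × 58.32 = 3.029 g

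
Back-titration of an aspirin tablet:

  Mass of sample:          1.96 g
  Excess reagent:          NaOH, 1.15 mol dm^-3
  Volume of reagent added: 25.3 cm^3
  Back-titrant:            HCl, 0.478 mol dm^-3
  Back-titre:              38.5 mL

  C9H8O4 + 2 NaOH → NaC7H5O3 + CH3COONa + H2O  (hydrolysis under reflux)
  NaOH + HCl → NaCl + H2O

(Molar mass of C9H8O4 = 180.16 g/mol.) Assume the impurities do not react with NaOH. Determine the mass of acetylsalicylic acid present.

n(NaOH) added = 0.0253 × 1.15 = 0.0291 mol
n(HCl) used in back-titration = 0.0385 × 0.478 = 0.0184 mol
n(NaOH) left over = 0.0184 mol (1:1 ratio)
n(NaOH) consumed by analyte = 0.0291 − 0.0184 = 0.0107 mol
From the 1:2 ratio, n(C9H8O4) = 1/2 × 0.0107 = 5.35 × 10^-3 mol
mass of C9H8O4 = 5.35 × 10^-3 × 180.16 = 0.963 g

0.963 g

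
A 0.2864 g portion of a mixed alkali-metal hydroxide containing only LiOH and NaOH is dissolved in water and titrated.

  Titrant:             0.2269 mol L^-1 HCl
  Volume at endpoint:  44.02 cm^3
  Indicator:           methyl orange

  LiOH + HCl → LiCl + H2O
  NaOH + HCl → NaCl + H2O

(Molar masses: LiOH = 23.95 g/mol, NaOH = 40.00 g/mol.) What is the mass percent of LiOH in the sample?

58.94 %

n(HCl) = 0.04402 × 0.2269 = 9.988 × 10^-3 mol
Let x = n(LiOH), y = n(NaOH).
Titrant: 1x + 1y = 9.988 × 10^-3;  mass: 23.95x + 40.00y = 0.2864
Solving, x = 7.048 × 10^-3 mol, y = 2.940 × 10^-3 mol
mass of LiOH = 7.048 × 10^-3 × 23.95 = 0.1688 g
% LiOH = 0.1688 / 0.2864 × 100 = 58.94 %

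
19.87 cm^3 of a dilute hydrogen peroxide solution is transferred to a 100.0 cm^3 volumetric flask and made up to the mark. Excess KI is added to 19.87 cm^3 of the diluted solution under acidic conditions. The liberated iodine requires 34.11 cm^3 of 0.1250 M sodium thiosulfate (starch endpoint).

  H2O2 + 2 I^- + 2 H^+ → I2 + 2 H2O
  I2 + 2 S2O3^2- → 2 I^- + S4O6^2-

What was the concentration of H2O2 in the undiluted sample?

n(S2O3^2-) = 0.03411 × 0.1250 = 4.264 × 10^-3 mol
n(I2) = n(S2O3^2-)/2 = 2.132 × 10^-3 mol
n(H2O2) in the aliquot = 2.132 × 10^-3 mol (1:1 ratio)
[H2O2]_dilute = 2.132 × 10^-3 / 0.01987 = 0.1073 mol/L
[H2O2]_original = 0.1073 × 100.0/19.87 = 0.5400 mol/L

0.5400 M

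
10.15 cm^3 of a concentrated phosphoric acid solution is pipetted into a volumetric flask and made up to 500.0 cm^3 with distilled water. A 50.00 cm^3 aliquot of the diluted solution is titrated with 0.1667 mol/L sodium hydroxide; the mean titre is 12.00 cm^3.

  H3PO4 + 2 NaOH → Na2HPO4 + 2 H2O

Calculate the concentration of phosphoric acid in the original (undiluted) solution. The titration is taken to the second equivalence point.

n(NaOH) = 0.01200 × 0.1667 = 2.000 × 10^-3 mol
From the 1:2 ratio, n(H3PO4) in the aliquot = 1/2 × 2.000 × 10^-3 = 1.000 × 10^-3 mol
[H3PO4]_dilute = 1.000 × 10^-3 / 0.05000 = 0.02000 mol/L
Dilution factor = 500.0 / 10.15 = 49.26
[H3PO4]_stock = 0.02000 × 49.26 = 0.9854 mol/L

0.9854 mol/L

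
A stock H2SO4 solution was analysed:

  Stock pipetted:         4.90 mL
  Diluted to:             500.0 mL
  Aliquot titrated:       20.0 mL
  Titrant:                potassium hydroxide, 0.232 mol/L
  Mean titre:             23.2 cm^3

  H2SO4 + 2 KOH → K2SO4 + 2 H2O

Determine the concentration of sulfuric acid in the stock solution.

n(KOH) = 0.0232 × 0.232 = 5.38 × 10^-3 mol
From the 1:2 ratio, n(H2SO4) in the aliquot = 1/2 × 5.38 × 10^-3 = 2.69 × 10^-3 mol
[H2SO4]_dilute = 2.69 × 10^-3 / 0.0200 = 0.135 mol/L
Dilution factor = 500.0 / 4.90 = 102.0
[H2SO4]_stock = 0.135 × 102.0 = 13.7 mol/L

13.7 mol/L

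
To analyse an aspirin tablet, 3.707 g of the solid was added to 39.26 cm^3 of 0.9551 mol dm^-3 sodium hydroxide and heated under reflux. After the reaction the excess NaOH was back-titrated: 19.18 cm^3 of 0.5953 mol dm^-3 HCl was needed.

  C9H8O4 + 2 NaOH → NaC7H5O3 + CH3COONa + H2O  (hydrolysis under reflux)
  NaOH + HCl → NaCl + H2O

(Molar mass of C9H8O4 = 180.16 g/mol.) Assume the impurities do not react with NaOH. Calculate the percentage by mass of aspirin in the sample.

n(NaOH) added = 0.03926 × 0.9551 = 0.03750 mol
n(HCl) used in back-titration = 0.01918 × 0.5953 = 0.01142 mol
n(NaOH) left over = 0.01142 mol (1:1 ratio)
n(NaOH) consumed by analyte = 0.03750 − 0.01142 = 0.02608 mol
From the 1:2 ratio, n(C9H8O4) = 1/2 × 0.02608 = 0.01304 mol
mass of C9H8O4 = 0.01304 × 180.16 = 2.349 g
% C9H8O4 = 2.349 / 3.707 × 100 = 63.37 %

63.37 %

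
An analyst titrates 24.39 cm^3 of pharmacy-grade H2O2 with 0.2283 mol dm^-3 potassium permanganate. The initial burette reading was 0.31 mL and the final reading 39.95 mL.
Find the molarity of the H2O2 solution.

2 MnO4^- + 5 H2O2 + 6 H^+ → 2 Mn^2+ + 5 O2 + 8 H2O
n(KMnO4) = 0.03964 L × 0.2283 mol/L = 9.050 × 10^-3 mol
From the 5:2 mole ratio, n(H2O2) = 5/2 × 9.050 × 10^-3 = 0.02262 mol
[H2O2] = 0.02262 mol / 0.02439 L = 0.9276 mol/L

0.9276 mol/L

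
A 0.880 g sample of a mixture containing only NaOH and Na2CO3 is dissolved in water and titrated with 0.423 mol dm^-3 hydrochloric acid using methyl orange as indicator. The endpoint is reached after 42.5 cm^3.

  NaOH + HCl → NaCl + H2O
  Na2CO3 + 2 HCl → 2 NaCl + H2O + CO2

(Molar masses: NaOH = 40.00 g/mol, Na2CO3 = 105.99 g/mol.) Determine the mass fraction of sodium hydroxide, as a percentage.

n(HCl) = 0.0425 × 0.423 = 0.0180 mol
Let x = n(NaOH), y = n(Na2CO3).
Titrant: 1x + 2y = 0.0180;  mass: 40.00x + 105.99y = 0.880
Solving, x = 5.60 × 10^-3 mol, y = 6.19 × 10^-3 mol
mass of NaOH = 5.60 × 10^-3 × 40.00 = 0.224 g
% NaOH = 0.224 / 0.880 × 100 = 25.4 %

25.4 %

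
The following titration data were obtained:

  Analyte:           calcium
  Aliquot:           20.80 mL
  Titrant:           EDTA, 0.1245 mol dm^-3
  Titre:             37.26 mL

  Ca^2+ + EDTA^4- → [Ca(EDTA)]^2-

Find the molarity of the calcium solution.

n(EDTA) = 0.03726 L × 0.1245 mol/L = 4.639 × 10^-3 mol
n(Ca2+) = 4.639 × 10^-3 mol (1:1 mole ratio)
[Ca2+] = 4.639 × 10^-3 mol / 0.02080 L = 0.2230 mol/L

0.2230 mol/L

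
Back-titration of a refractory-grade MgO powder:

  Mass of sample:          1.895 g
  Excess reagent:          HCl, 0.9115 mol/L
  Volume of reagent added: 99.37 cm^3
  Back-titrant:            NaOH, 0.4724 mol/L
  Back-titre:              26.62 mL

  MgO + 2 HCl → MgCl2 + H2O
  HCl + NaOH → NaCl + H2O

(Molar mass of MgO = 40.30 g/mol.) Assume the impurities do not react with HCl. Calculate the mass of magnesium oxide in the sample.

n(HCl) added = 0.09937 × 0.9115 = 0.09058 mol
n(NaOH) used in back-titration = 0.02662 × 0.4724 = 0.01258 mol
n(HCl) left over = 0.01258 mol (1:1 ratio)
n(HCl) consumed by analyte = 0.09058 − 0.01258 = 0.07800 mol
From the 1:2 ratio, n(MgO) = 1/2 × 0.07800 = 0.03900 mol
mass of MgO = 0.03900 × 40.30 = 1.572 g

1.572 g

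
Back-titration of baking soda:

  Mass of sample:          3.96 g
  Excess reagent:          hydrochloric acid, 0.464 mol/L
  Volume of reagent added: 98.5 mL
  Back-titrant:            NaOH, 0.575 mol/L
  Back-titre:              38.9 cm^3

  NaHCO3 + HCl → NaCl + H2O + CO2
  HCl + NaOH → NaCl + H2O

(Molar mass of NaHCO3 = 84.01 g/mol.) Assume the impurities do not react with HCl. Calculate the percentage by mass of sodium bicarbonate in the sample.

49.5 %

n(HCl) added = 0.0985 × 0.464 = 0.0457 mol
n(NaOH) used in back-titration = 0.0389 × 0.575 = 0.0224 mol
n(HCl) left over = 0.0224 mol (1:1 ratio)
n(HCl) consumed by analyte = 0.0457 − 0.0224 = 0.0233 mol
n(NaHCO3) = 0.0233 mol (1:1 ratio)
mass of NaHCO3 = 0.0233 × 84.01 = 1.96 g
% NaHCO3 = 1.96 / 3.96 × 100 = 49.5 %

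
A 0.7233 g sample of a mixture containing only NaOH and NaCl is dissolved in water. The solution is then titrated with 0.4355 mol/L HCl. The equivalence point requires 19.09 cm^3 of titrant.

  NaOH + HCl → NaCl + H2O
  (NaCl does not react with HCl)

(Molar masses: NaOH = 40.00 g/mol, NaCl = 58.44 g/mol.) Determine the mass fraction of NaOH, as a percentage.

45.98 %

n(HCl) = 0.01909 × 0.4355 = 8.314 × 10^-3 mol
Let x = n(NaOH), y = n(NaCl).
Titrant: 1x = 8.314 × 10^-3;  mass: 40.00x + 58.44y = 0.7233
Solving, x = 8.314 × 10^-3 mol, y = 6.686 × 10^-3 mol
mass of NaOH = 8.314 × 10^-3 × 40.00 = 0.3325 g
% NaOH = 0.3325 / 0.7233 × 100 = 45.98 %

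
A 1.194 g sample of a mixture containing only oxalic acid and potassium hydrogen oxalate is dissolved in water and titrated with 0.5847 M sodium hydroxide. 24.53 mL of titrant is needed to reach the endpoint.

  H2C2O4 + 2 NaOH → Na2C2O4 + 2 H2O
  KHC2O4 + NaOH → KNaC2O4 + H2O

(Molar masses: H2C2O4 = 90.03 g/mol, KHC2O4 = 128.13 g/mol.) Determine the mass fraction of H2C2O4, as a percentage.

n(NaOH) = 0.02453 × 0.5847 = 0.01434 mol
Let x = n(H2C2O4), y = n(KHC2O4).
Titrant: 2x + 1y = 0.01434;  mass: 90.03x + 128.13y = 1.194
Solving, x = 3.873 × 10^-3 mol, y = 6.598 × 10^-3 mol
mass of H2C2O4 = 3.873 × 10^-3 × 90.03 = 0.3486 g
% H2C2O4 = 0.3486 / 1.194 × 100 = 29.20 %

29.20 %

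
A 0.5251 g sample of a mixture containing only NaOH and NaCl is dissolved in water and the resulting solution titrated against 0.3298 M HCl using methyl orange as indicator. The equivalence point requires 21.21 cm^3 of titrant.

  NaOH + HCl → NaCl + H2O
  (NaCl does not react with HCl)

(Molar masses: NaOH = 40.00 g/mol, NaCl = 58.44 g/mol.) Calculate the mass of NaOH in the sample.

0.2798 g

n(HCl) = 0.02121 × 0.3298 = 6.995 × 10^-3 mol
Let x = n(NaOH), y = n(NaCl).
Titrant: 1x = 6.995 × 10^-3;  mass: 40.00x + 58.44y = 0.5251
Solving, x = 6.995 × 10^-3 mol, y = 4.197 × 10^-3 mol
mass of NaOH = 6.995 × 10^-3 × 40.00 = 0.2798 g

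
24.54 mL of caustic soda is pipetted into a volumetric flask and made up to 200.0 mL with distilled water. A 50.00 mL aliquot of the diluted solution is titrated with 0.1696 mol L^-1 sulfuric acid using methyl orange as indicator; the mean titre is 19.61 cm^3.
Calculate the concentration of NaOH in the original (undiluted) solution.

1.084 mol/L

2 NaOH + H2SO4 → Na2SO4 + 2 H2O
n(H2SO4) = 0.01961 × 0.1696 = 3.326 × 10^-3 mol
From the 2:1 ratio, n(NaOH) in the aliquot = 2/1 × 3.326 × 10^-3 = 6.652 × 10^-3 mol
[NaOH]_dilute = 6.652 × 10^-3 / 0.05000 = 0.1330 mol/L
Dilution factor = 200.0 / 24.54 = 8.150
[NaOH]_stock = 0.1330 × 8.150 = 1.084 mol/L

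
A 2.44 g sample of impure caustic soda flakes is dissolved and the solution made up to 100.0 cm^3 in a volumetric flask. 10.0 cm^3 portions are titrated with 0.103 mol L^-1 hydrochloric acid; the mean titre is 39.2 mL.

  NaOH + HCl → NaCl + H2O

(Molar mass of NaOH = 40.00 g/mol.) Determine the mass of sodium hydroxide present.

1.62 g

n(HCl) per titration = 0.0392 × 0.103 = 4.04 × 10^-3 mol
n(NaOH) in each aliquot = 4.04 × 10^-3 mol (1:1 ratio)
n(NaOH) in the whole flask = 4.04 × 10^-3 × 100.0/10.0 = 0.0404 mol
mass of NaOH = 0.0404 × 40.00 = 1.62 g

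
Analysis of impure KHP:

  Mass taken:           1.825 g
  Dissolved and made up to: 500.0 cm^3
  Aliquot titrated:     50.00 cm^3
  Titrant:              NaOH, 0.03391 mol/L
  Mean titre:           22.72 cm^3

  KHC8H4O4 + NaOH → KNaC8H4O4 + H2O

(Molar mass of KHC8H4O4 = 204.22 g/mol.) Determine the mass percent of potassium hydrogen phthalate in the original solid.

86.21 %

n(NaOH) per titration = 0.02272 × 0.03391 = 7.704 × 10^-4 mol
n(KHC8H4O4) in each aliquot = 7.704 × 10^-4 mol (1:1 ratio)
n(KHC8H4O4) in the whole flask = 7.704 × 10^-4 × 500.0/50.00 = 7.704 × 10^-3 mol
mass of KHC8H4O4 = 7.704 × 10^-3 × 204.22 = 1.573 g
% KHC8H4O4 = 1.573 / 1.825 × 100 = 86.21 %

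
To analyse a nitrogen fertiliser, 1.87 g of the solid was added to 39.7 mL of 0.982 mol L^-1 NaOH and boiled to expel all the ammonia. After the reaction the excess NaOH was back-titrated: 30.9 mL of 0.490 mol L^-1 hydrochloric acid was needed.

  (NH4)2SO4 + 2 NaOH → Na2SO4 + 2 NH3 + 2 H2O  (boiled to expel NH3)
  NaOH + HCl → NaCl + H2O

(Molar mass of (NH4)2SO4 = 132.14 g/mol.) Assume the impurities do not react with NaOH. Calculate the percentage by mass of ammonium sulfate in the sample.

84.2 %

n(NaOH) added = 0.0397 × 0.982 = 0.0390 mol
n(HCl) used in back-titration = 0.0309 × 0.490 = 0.0151 mol
n(NaOH) left over = 0.0151 mol (1:1 ratio)
n(NaOH) consumed by analyte = 0.0390 − 0.0151 = 0.0238 mol
From the 1:2 ratio, n((NH4)2SO4) = 1/2 × 0.0238 = 0.0119 mol
mass of (NH4)2SO4 = 0.0119 × 132.14 = 1.58 g
% (NH4)2SO4 = 1.58 / 1.87 × 100 = 84.2 %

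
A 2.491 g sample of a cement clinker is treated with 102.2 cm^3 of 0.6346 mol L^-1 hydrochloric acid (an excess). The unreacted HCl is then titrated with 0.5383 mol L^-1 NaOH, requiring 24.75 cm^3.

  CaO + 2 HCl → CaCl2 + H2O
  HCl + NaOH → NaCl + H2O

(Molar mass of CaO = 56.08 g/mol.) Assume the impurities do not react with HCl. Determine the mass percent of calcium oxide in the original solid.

58.01 %

n(HCl) added = 0.1022 × 0.6346 = 0.06486 mol
n(NaOH) used in back-titration = 0.02475 × 0.5383 = 0.01332 mol
n(HCl) left over = 0.01332 mol (1:1 ratio)
n(HCl) consumed by analyte = 0.06486 − 0.01332 = 0.05153 mol
From the 1:2 ratio, n(CaO) = 1/2 × 0.05153 = 0.02577 mol
mass of CaO = 0.02577 × 56.08 = 1.445 g
% CaO = 1.445 / 2.491 × 100 = 58.01 %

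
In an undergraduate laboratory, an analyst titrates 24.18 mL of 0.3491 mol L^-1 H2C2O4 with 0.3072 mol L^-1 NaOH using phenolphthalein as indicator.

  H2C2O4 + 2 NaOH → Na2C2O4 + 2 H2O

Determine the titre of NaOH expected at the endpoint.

54.96 mL

n(H2C2O4) = 0.02418 L × 0.3491 mol/L = 8.441 × 10^-3 mol
From the 2:1 stoichiometry, n(NaOH) = 2/1 × 8.441 × 10^-3 = 0.01688 mol
V(NaOH) = 0.01688 mol / 0.3072 mol/L = 0.05496 L = 54.96 mL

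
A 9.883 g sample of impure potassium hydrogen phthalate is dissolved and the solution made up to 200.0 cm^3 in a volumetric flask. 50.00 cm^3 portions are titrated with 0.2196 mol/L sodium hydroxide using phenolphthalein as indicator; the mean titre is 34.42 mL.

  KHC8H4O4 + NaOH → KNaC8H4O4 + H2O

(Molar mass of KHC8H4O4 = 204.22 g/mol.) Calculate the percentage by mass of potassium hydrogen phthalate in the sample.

n(NaOH) per titration = 0.03442 × 0.2196 = 7.559 × 10^-3 mol
n(KHC8H4O4) in each aliquot = 7.559 × 10^-3 mol (1:1 ratio)
n(KHC8H4O4) in the whole flask = 7.559 × 10^-3 × 200.0/50.00 = 0.03023 mol
mass of KHC8H4O4 = 0.03023 × 204.22 = 6.174 g
% KHC8H4O4 = 6.174 / 9.883 × 100 = 62.48 %

62.48 %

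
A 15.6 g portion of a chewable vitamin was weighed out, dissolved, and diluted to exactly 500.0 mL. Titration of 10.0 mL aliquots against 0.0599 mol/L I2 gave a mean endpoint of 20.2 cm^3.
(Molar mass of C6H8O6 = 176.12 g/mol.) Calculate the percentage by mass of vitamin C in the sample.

C6H8O6 + I2 → C6H6O6 + 2 HI
n(I2) per titration = 0.0202 × 0.0599 = 1.21 × 10^-3 mol
n(C6H8O6) in each aliquot = 1.21 × 10^-3 mol (1:1 ratio)
n(C6H8O6) in the whole flask = 1.21 × 10^-3 × 500.0/10.0 = 0.0605 mol
mass of C6H8O6 = 0.0605 × 176.12 = 10.7 g
% C6H8O6 = 10.7 / 15.6 × 100 = 68.3 %

68.3 %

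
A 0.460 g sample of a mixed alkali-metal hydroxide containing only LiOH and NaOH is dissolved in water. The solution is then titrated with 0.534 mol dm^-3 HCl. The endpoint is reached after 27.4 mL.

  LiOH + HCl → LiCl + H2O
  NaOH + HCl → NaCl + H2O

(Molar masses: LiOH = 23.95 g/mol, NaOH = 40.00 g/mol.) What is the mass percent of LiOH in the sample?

40.6 %

n(HCl) = 0.0274 × 0.534 = 0.0146 mol
Let x = n(LiOH), y = n(NaOH).
Titrant: 1x + 1y = 0.0146;  mass: 23.95x + 40.00y = 0.460
Solving, x = 7.80 × 10^-3 mol, y = 6.83 × 10^-3 mol
mass of LiOH = 7.80 × 10^-3 × 23.95 = 0.187 g
% LiOH = 0.187 / 0.460 × 100 = 40.6 %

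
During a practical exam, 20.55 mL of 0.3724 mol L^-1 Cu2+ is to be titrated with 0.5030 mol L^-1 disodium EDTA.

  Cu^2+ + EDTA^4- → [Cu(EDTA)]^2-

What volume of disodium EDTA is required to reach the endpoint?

15.21 mL

n(Cu2+) = 0.02055 L × 0.3724 mol/L = 7.653 × 10^-3 mol
n(EDTA) = 7.653 × 10^-3 mol (1:1 stoichiometry)
V(EDTA) = 7.653 × 10^-3 mol / 0.5030 mol/L = 0.01521 L = 15.21 mL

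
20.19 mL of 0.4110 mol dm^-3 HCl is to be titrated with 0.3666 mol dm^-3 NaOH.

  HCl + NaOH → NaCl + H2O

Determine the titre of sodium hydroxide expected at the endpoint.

n(HCl) = 0.02019 L × 0.4110 mol/L = 8.298 × 10^-3 mol
n(NaOH) = 8.298 × 10^-3 mol (1:1 stoichiometry)
V(NaOH) = 8.298 × 10^-3 mol / 0.3666 mol/L = 0.02264 L = 22.64 mL

22.64 mL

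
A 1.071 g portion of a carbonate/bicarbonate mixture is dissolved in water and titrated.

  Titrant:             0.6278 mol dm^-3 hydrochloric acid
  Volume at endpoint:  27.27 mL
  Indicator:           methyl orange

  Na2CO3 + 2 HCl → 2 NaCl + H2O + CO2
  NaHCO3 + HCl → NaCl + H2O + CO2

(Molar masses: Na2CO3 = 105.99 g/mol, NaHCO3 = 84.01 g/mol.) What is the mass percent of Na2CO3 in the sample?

n(HCl) = 0.02727 × 0.6278 = 0.01712 mol
Let x = n(Na2CO3), y = n(NaHCO3).
Titrant: 2x + 1y = 0.01712;  mass: 105.99x + 84.01y = 1.071
Solving, x = 5.921 × 10^-3 mol, y = 5.279 × 10^-3 mol
mass of Na2CO3 = 5.921 × 10^-3 × 105.99 = 0.6275 g
% Na2CO3 = 0.6275 / 1.071 × 100 = 58.59 %

58.59 %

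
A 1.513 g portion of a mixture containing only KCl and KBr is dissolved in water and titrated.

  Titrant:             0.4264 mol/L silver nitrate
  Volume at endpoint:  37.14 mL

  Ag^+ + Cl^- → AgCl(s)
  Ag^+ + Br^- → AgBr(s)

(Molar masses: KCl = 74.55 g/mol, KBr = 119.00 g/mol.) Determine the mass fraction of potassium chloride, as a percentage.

n(AgNO3) = 0.03714 × 0.4264 = 0.01584 mol
Let x = n(KCl), y = n(KBr).
Titrant: 1x + 1y = 0.01584;  mass: 74.55x + 119.00y = 1.513
Solving, x = 8.359 × 10^-3 mol, y = 7.478 × 10^-3 mol
mass of KCl = 8.359 × 10^-3 × 74.55 = 0.6231 g
% KCl = 0.6231 / 1.513 × 100 = 41.19 %

41.19 %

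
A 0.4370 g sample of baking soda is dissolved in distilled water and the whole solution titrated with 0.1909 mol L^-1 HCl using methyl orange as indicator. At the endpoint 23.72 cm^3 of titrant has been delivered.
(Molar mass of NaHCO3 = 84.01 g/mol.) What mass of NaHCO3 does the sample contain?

NaHCO3 + HCl → NaCl + H2O + CO2
n(HCl) = 0.02372 L × 0.1909 mol/L = 4.528 × 10^-3 mol
n(NaHCO3) = 4.528 × 10^-3 mol (1:1 ratio)
mass of NaHCO3 = 4.528 × 10^-3 × 84.01 g/mol = 0.3804 g

0.3804 g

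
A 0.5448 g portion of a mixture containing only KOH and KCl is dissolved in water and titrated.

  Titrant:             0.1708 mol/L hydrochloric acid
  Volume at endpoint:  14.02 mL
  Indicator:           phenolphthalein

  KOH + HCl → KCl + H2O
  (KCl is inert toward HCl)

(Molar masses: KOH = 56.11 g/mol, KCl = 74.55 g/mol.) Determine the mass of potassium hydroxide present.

n(HCl) = 0.01402 × 0.1708 = 2.395 × 10^-3 mol
Let x = n(KOH), y = n(KCl).
Titrant: 1x = 2.395 × 10^-3;  mass: 56.11x + 74.55y = 0.5448
Solving, x = 2.395 × 10^-3 mol, y = 5.506 × 10^-3 mol
mass of KOH = 2.395 × 10^-3 × 56.11 = 0.1344 g

0.1344 g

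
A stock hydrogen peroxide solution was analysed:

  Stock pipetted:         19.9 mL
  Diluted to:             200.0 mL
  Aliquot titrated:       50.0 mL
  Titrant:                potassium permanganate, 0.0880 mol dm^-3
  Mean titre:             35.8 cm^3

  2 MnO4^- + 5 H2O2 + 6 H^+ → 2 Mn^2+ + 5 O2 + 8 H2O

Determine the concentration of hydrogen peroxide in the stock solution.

n(KMnO4) = 0.0358 × 0.0880 = 3.15 × 10^-3 mol
From the 5:2 ratio, n(H2O2) in the aliquot = 5/2 × 3.15 × 10^-3 = 7.88 × 10^-3 mol
[H2O2]_dilute = 7.88 × 10^-3 / 0.0500 = 0.158 mol/L
Dilution factor = 200.0 / 19.9 = 10.05
[H2O2]_stock = 0.158 × 10.05 = 1.58 mol/L

1.58 mol/L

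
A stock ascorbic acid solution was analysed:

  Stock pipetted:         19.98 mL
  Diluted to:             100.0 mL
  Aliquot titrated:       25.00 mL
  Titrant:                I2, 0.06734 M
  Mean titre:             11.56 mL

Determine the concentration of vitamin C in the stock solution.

C6H8O6 + I2 → C6H6O6 + 2 HI
n(I2) = 0.01156 × 0.06734 = 7.785 × 10^-4 mol
n(C6H8O6) in the aliquot = 7.785 × 10^-4 mol (1:1 ratio)
[C6H8O6]_dilute = 7.785 × 10^-4 / 0.02500 = 0.03114 mol/L
Dilution factor = 100.0 / 19.98 = 5.005
[C6H8O6]_stock = 0.03114 × 5.005 = 0.1558 mol/L

0.1558 M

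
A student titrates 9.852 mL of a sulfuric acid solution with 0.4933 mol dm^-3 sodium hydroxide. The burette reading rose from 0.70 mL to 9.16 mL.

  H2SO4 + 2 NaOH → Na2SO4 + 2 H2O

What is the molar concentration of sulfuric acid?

0.2118 mol/L

n(NaOH) = 0.008460 L × 0.4933 mol/L = 4.173 × 10^-3 mol
From the 1:2 mole ratio, n(H2SO4) = 1/2 × 4.173 × 10^-3 = 2.087 × 10^-3 mol
[H2SO4] = 2.087 × 10^-3 mol / 0.009852 L = 0.2118 mol/L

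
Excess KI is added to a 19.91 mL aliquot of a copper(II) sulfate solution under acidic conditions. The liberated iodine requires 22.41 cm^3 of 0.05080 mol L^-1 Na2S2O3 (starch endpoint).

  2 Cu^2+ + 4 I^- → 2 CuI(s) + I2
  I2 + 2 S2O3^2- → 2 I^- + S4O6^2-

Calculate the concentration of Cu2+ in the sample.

n(S2O3^2-) = 0.02241 × 0.05080 = 1.138 × 10^-3 mol
n(I2) = n(S2O3^2-)/2 = 5.692 × 10^-4 mol
From the 2:1 ratio, n(Cu2+) in the aliquot = 2/1 × 5.692 × 10^-4 = 1.138 × 10^-3 mol
[Cu2+] = 1.138 × 10^-3 / 0.01991 = 0.05718 mol/L

0.05718 mol/L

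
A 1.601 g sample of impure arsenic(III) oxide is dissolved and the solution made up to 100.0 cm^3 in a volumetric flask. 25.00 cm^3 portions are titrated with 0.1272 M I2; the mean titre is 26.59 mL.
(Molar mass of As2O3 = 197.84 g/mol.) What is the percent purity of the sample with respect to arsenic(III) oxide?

As2O3 + 2 I2 + 2 H2O → As2O5 + 4 HI
n(I2) per titration = 0.02659 × 0.1272 = 3.382 × 10^-3 mol
From the 1:2 ratio, n(As2O3) in each aliquot = 1/2 × 3.382 × 10^-3 = 1.691 × 10^-3 mol
n(As2O3) in the whole flask = 1.691 × 10^-3 × 100.0/25.00 = 6.764 × 10^-3 mol
mass of As2O3 = 6.764 × 10^-3 × 197.84 = 1.338 g
% As2O3 = 1.338 / 1.601 × 100 = 83.59 %

83.59 %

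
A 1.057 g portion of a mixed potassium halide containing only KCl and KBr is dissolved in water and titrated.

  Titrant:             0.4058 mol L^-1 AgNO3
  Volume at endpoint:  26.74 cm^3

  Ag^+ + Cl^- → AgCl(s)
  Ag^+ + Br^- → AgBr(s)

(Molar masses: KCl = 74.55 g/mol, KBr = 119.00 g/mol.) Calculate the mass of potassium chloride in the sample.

0.3929 g

n(AgNO3) = 0.02674 × 0.4058 = 0.01085 mol
Let x = n(KCl), y = n(KBr).
Titrant: 1x + 1y = 0.01085;  mass: 74.55x + 119.00y = 1.057
Solving, x = 5.271 × 10^-3 mol, y = 5.580 × 10^-3 mol
mass of KCl = 5.271 × 10^-3 × 74.55 = 0.3929 g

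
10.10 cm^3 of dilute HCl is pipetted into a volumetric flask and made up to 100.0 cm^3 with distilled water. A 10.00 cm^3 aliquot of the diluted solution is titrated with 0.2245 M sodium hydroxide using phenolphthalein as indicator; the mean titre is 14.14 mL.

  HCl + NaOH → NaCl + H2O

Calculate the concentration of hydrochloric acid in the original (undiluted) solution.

3.143 M

n(NaOH) = 0.01414 × 0.2245 = 3.174 × 10^-3 mol
n(HCl) in the aliquot = 3.174 × 10^-3 mol (1:1 ratio)
[HCl]_dilute = 3.174 × 10^-3 / 0.01000 = 0.3174 mol/L
Dilution factor = 100.0 / 10.10 = 9.901
[HCl]_stock = 0.3174 × 9.901 = 3.143 mol/L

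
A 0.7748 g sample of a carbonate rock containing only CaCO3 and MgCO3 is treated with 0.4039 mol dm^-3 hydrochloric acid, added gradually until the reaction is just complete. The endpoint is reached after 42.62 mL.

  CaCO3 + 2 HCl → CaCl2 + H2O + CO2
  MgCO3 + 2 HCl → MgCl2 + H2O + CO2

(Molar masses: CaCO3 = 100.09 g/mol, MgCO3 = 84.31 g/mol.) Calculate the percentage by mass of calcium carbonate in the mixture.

40.22 %

n(HCl) = 0.04262 × 0.4039 = 0.01721 mol
Let x = n(CaCO3), y = n(MgCO3).
Titrant: 2x + 2y = 0.01721;  mass: 100.09x + 84.31y = 0.7748
Solving, x = 3.114 × 10^-3 mol, y = 5.493 × 10^-3 mol
mass of CaCO3 = 3.114 × 10^-3 × 100.09 = 0.3117 g
% CaCO3 = 0.3117 / 0.7748 × 100 = 40.22 %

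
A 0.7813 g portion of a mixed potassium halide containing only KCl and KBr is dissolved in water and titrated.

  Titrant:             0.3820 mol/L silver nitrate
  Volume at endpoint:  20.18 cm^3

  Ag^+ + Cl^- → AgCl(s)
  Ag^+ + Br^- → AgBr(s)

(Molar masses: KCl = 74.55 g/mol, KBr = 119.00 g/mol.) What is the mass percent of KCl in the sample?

n(AgNO3) = 0.02018 × 0.3820 = 7.709 × 10^-3 mol
Let x = n(KCl), y = n(KBr).
Titrant: 1x + 1y = 7.709 × 10^-3;  mass: 74.55x + 119.00y = 0.7813
Solving, x = 3.061 × 10^-3 mol, y = 4.648 × 10^-3 mol
mass of KCl = 3.061 × 10^-3 × 74.55 = 0.2282 g
% KCl = 0.2282 / 0.7813 × 100 = 29.20 %

29.20 %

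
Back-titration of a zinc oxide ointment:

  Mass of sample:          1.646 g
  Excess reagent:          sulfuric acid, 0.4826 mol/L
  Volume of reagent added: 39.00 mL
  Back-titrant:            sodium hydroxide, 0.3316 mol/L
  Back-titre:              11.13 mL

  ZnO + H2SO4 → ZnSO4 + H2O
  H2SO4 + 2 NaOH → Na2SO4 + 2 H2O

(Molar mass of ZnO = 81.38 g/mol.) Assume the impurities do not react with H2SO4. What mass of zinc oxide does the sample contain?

n(H2SO4) added = 0.03900 × 0.4826 = 0.01882 mol
n(NaOH) used in back-titration = 0.01113 × 0.3316 = 3.691 × 10^-3 mol
From the 1:2 ratio, n(H2SO4) left over = 1/2 × 3.691 × 10^-3 = 1.845 × 10^-3 mol
n(H2SO4) consumed by analyte = 0.01882 − 1.845 × 10^-3 = 0.01698 mol
n(ZnO) = 0.01698 mol (1:1 ratio)
mass of ZnO = 0.01698 × 81.38 = 1.382 g

1.382 g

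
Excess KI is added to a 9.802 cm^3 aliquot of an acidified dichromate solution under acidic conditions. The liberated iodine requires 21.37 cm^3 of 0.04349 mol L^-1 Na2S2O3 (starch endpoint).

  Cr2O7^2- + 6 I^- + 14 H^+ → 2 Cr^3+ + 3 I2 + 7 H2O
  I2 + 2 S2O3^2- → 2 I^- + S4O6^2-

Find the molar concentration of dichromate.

0.01580 mol/L

n(S2O3^2-) = 0.02137 × 0.04349 = 9.294 × 10^-4 mol
n(I2) = n(S2O3^2-)/2 = 4.647 × 10^-4 mol
From the 1:3 ratio, n(Cr2O7^2-) in the aliquot = 1/3 × 4.647 × 10^-4 = 1.549 × 10^-4 mol
[Cr2O7^2-] = 1.549 × 10^-4 / 0.009802 = 0.01580 mol/L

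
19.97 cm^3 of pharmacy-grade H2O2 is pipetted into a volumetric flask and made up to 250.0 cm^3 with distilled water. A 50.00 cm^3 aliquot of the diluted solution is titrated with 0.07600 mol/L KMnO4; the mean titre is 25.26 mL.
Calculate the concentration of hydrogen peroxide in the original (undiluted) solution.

1.202 mol/L

2 MnO4^- + 5 H2O2 + 6 H^+ → 2 Mn^2+ + 5 O2 + 8 H2O
n(KMnO4) = 0.02526 × 0.07600 = 1.920 × 10^-3 mol
From the 5:2 ratio, n(H2O2) in the aliquot = 5/2 × 1.920 × 10^-3 = 4.799 × 10^-3 mol
[H2O2]_dilute = 4.799 × 10^-3 / 0.05000 = 0.09599 mol/L
Dilution factor = 250.0 / 19.97 = 12.52
[H2O2]_stock = 0.09599 × 12.52 = 1.202 mol/L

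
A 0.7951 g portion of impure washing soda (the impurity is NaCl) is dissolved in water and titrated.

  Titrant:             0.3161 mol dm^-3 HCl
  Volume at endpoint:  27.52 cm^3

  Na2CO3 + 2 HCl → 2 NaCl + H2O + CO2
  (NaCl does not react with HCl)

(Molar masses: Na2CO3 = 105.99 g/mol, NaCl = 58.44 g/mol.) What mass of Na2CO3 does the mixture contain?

n(HCl) = 0.02752 × 0.3161 = 8.699 × 10^-3 mol
Let x = n(Na2CO3), y = n(NaCl).
Titrant: 2x = 8.699 × 10^-3;  mass: 105.99x + 58.44y = 0.7951
Solving, x = 4.350 × 10^-3 mol, y = 5.717 × 10^-3 mol
mass of Na2CO3 = 4.350 × 10^-3 × 105.99 = 0.4610 g

0.4610 g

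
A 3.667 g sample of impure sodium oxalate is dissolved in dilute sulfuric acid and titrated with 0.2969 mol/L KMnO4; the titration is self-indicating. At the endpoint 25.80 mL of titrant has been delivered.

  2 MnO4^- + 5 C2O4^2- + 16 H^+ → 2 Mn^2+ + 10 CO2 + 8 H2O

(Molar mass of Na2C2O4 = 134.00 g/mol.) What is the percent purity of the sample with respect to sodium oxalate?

n(KMnO4) = 0.02580 L × 0.2969 mol/L = 7.660 × 10^-3 mol
From the 5:2 ratio, n(Na2C2O4) = 5/2 × 7.660 × 10^-3 = 0.01915 mol
mass of Na2C2O4 = 0.01915 × 134.00 g/mol = 2.566 g
% Na2C2O4 = 2.566 / 3.667 × 100 = 69.98 %

69.98 %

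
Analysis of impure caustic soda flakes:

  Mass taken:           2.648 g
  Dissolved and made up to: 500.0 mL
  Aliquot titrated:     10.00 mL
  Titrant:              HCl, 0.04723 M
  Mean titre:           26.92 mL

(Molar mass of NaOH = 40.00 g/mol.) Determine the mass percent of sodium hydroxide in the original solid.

NaOH + HCl → NaCl + H2O
n(HCl) per titration = 0.02692 × 0.04723 = 1.271 × 10^-3 mol
n(NaOH) in each aliquot = 1.271 × 10^-3 mol (1:1 ratio)
n(NaOH) in the whole flask = 1.271 × 10^-3 × 500.0/10.00 = 0.06357 mol
mass of NaOH = 0.06357 × 40.00 = 2.543 g
% NaOH = 2.543 / 2.648 × 100 = 96.03 %

96.03 %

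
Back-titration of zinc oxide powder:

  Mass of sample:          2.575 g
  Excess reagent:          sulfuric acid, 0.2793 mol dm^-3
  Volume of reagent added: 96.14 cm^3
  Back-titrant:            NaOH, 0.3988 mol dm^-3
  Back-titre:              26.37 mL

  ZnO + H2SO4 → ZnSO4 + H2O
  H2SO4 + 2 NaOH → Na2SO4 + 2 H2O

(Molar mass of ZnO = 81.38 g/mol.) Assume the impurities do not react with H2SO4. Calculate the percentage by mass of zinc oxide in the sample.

68.24 %

n(H2SO4) added = 0.09614 × 0.2793 = 0.02685 mol
n(NaOH) used in back-titration = 0.02637 × 0.3988 = 0.01052 mol
From the 1:2 ratio, n(H2SO4) left over = 1/2 × 0.01052 = 5.258 × 10^-3 mol
n(H2SO4) consumed by analyte = 0.02685 − 5.258 × 10^-3 = 0.02159 mol
n(ZnO) = 0.02159 mol (1:1 ratio)
mass of ZnO = 0.02159 × 81.38 = 1.757 g
% ZnO = 1.757 / 2.575 × 100 = 68.24 %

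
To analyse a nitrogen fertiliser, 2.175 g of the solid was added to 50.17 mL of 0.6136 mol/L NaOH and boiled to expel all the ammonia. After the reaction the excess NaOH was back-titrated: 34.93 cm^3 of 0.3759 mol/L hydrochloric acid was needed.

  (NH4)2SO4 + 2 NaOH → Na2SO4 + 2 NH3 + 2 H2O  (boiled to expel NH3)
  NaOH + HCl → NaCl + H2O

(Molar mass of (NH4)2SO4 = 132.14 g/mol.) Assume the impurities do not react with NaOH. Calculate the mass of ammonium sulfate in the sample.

n(NaOH) added = 0.05017 × 0.6136 = 0.03078 mol
n(HCl) used in back-titration = 0.03493 × 0.3759 = 0.01313 mol
n(NaOH) left over = 0.01313 mol (1:1 ratio)
n(NaOH) consumed by analyte = 0.03078 − 0.01313 = 0.01765 mol
From the 1:2 ratio, n((NH4)2SO4) = 1/2 × 0.01765 = 8.827 × 10^-3 mol
mass of (NH4)2SO4 = 8.827 × 10^-3 × 132.14 = 1.166 g

1.166 g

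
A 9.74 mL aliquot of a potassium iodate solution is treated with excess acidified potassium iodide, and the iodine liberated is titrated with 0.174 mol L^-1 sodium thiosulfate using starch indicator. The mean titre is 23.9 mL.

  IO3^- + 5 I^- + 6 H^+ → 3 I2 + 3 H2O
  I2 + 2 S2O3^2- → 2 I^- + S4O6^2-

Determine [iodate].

n(S2O3^2-) = 0.0239 × 0.174 = 4.16 × 10^-3 mol
n(I2) = n(S2O3^2-)/2 = 2.08 × 10^-3 mol
From the 1:3 ratio, n(IO3^-) in the aliquot = 1/3 × 2.08 × 10^-3 = 6.93 × 10^-4 mol
[IO3^-] = 6.93 × 10^-4 / 0.00974 = 0.0712 mol/L

0.0712 mol/L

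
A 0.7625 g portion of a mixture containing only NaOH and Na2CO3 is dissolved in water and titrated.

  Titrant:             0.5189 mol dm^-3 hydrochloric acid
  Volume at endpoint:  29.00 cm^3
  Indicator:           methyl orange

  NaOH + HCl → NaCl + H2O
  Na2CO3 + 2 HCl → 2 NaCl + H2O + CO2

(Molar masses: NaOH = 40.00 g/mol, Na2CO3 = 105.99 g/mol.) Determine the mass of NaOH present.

0.1077 g

n(HCl) = 0.02900 × 0.5189 = 0.01505 mol
Let x = n(NaOH), y = n(Na2CO3).
Titrant: 1x + 2y = 0.01505;  mass: 40.00x + 105.99y = 0.7625
Solving, x = 2.691 × 10^-3 mol, y = 6.178 × 10^-3 mol
mass of NaOH = 2.691 × 10^-3 × 40.00 = 0.1077 g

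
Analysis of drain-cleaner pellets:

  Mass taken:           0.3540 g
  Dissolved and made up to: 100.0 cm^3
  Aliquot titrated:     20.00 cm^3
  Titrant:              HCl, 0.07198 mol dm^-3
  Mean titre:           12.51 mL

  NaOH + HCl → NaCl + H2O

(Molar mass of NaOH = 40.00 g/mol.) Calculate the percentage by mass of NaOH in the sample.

50.87 %

n(HCl) per titration = 0.01251 × 0.07198 = 9.005 × 10^-4 mol
n(NaOH) in each aliquot = 9.005 × 10^-4 mol (1:1 ratio)
n(NaOH) in the whole flask = 9.005 × 10^-4 × 100.0/20.00 = 4.502 × 10^-3 mol
mass of NaOH = 4.502 × 10^-3 × 40.00 = 0.1801 g
% NaOH = 0.1801 / 0.3540 × 100 = 50.87 %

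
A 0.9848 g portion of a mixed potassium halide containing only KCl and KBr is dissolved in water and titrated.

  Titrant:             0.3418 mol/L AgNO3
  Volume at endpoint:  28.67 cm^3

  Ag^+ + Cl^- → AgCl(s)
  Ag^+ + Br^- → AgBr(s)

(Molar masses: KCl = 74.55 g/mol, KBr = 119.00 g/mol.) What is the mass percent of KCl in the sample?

n(AgNO3) = 0.02867 × 0.3418 = 9.799 × 10^-3 mol
Let x = n(KCl), y = n(KBr).
Titrant: 1x + 1y = 9.799 × 10^-3;  mass: 74.55x + 119.00y = 0.9848
Solving, x = 4.079 × 10^-3 mol, y = 5.720 × 10^-3 mol
mass of KCl = 4.079 × 10^-3 × 74.55 = 0.3041 g
% KCl = 0.3041 / 0.9848 × 100 = 30.88 %

30.88 %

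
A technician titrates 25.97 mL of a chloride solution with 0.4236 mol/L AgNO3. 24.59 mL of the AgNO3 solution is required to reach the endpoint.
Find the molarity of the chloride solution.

0.4011 mol/L

Ag^+ + Cl^- → AgCl(s)
n(AgNO3) = 0.02459 L × 0.4236 mol/L = 0.01042 mol
n(Cl-) = 0.01042 mol (1:1 mole ratio)
[Cl-] = 0.01042 mol / 0.02597 L = 0.4011 mol/L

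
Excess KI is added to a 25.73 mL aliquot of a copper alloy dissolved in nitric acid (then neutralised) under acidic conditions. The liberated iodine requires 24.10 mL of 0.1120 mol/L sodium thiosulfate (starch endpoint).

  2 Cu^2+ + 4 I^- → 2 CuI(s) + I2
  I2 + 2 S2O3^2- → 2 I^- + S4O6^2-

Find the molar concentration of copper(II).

0.1049 mol/L

n(S2O3^2-) = 0.02410 × 0.1120 = 2.699 × 10^-3 mol
n(I2) = n(S2O3^2-)/2 = 1.350 × 10^-3 mol
From the 2:1 ratio, n(Cu2+) in the aliquot = 2/1 × 1.350 × 10^-3 = 2.699 × 10^-3 mol
[Cu2+] = 2.699 × 10^-3 / 0.02573 = 0.1049 mol/L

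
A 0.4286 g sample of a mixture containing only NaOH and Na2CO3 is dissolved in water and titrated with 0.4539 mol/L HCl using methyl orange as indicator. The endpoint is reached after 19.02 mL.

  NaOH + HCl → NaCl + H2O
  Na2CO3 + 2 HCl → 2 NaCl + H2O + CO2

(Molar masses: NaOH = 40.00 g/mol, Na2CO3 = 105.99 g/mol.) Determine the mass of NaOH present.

n(HCl) = 0.01902 × 0.4539 = 8.633 × 10^-3 mol
Let x = n(NaOH), y = n(Na2CO3).
Titrant: 1x + 2y = 8.633 × 10^-3;  mass: 40.00x + 105.99y = 0.4286
Solving, x = 2.225 × 10^-3 mol, y = 3.204 × 10^-3 mol
mass of NaOH = 2.225 × 10^-3 × 40.00 = 0.08900 g

0.08900 g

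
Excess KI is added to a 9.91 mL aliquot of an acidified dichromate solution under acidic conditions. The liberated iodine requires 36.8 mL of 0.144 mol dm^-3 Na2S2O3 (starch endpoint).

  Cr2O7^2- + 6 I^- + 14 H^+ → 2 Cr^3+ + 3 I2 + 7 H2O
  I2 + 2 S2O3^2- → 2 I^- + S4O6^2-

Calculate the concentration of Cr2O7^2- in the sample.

0.0891 mol/L

n(S2O3^2-) = 0.0368 × 0.144 = 5.30 × 10^-3 mol
n(I2) = n(S2O3^2-)/2 = 2.65 × 10^-3 mol
From the 1:3 ratio, n(Cr2O7^2-) in the aliquot = 1/3 × 2.65 × 10^-3 = 8.83 × 10^-4 mol
[Cr2O7^2-] = 8.83 × 10^-4 / 0.00991 = 0.0891 mol/L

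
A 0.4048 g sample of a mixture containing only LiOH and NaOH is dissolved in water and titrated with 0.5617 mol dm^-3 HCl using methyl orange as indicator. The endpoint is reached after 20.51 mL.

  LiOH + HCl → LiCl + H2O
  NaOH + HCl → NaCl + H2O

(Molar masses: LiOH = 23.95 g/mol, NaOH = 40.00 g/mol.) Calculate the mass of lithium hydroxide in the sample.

n(HCl) = 0.02051 × 0.5617 = 0.01152 mol
Let x = n(LiOH), y = n(NaOH).
Titrant: 1x + 1y = 0.01152;  mass: 23.95x + 40.00y = 0.4048
Solving, x = 3.490 × 10^-3 mol, y = 8.030 × 10^-3 mol
mass of LiOH = 3.490 × 10^-3 × 23.95 = 0.08359 g

0.08359 g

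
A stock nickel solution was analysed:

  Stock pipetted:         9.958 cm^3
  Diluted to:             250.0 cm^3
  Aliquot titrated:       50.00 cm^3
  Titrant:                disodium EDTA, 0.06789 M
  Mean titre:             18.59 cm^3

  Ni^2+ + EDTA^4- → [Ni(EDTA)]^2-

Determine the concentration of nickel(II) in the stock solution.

0.6337 M

n(EDTA) = 0.01859 × 0.06789 = 1.262 × 10^-3 mol
n(Ni2+) in the aliquot = 1.262 × 10^-3 mol (1:1 ratio)
[Ni2+]_dilute = 1.262 × 10^-3 / 0.05000 = 0.02524 mol/L
Dilution factor = 250.0 / 9.958 = 25.11
[Ni2+]_stock = 0.02524 × 25.11 = 0.6337 mol/L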